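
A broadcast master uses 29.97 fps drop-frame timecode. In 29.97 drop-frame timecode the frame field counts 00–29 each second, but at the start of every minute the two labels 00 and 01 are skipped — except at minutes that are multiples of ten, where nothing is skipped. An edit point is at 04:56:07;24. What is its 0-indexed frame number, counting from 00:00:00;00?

As if non-drop at 30 labels/s: (4 × 3600 + 56 × 60 + 7) × 30 + 24 = 533034.
Minute boundaries passed: 296; those not divisible by 10: 296 − 29 = 267; dropped labels = 2 × 267 = 534.
Actual frame index = 533034 − 534 = 532500.

532500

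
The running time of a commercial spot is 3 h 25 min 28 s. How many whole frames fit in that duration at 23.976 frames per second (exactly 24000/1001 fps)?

3 h 25 min 28 s = 12328 s.
Frames = 12328 × 24000/1001 = 295872000/1001 ≈ 295576.4236.
Complete frames: 295576.

295576 frames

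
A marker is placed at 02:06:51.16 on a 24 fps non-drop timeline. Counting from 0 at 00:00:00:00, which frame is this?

Total seconds to the label: (2 × 3600 + 6 × 60 + 51) = 7611.
Frame index = 7611 × 24 + 16 = 182680.

frame 182680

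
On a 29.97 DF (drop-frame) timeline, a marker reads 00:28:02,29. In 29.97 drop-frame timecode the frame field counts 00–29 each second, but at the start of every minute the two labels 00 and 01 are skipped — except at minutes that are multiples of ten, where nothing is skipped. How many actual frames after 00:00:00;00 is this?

Complete 10-minute blocks: 2, each 17982 frames → 35964.
Remaining 8 whole minutes in the current block: 1800 + 7 × 1798 = 14386 frames.
Within the current minute: 2 × 30 + 29 − 2 = 87 (labels ;00/;01 skipped at this minute). Total = 35964 + 14386 + 87 = 50437.

50437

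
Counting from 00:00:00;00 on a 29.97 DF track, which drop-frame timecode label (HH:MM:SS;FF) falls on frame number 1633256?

15:08:16;12

Ten DF minutes hold 17982 frames, so frame 1633256 lies in block 90 (frames 1618380–1636361) with 14876 frames into that block.
The block's first minute is 1800 frames and the rest 1798 each; 14876 frames reaches minute 8, so 90 × 18 + 8 × 2 = 1636 labels have been skipped so far.
Adding those back, label number 1633256 + 1636 = 1634892 at 30 labels/s is 54496 s + 12 f = 15 h 8 min 16 s frame 12, i.e. 15:08:16;12.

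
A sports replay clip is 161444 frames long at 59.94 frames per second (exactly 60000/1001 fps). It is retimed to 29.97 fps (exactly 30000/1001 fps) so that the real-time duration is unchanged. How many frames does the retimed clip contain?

80722 frames

Target frames = source frames × (target rate / source rate) = 161444 × (30000/1001)/(60000/1001) = 161444 × 1/2 = 80722.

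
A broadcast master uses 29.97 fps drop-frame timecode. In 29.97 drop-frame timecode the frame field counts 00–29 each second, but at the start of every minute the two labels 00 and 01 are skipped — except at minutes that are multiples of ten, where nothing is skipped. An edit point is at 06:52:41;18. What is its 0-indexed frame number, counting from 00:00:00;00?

As if non-drop at 30 labels/s: (6 × 3600 + 52 × 60 + 41) × 30 + 18 = 742848.
Minute boundaries passed: 412; those not divisible by 10: 412 − 41 = 371; dropped labels = 2 × 371 = 742.
Actual frame index = 742848 − 742 = 742106.

742106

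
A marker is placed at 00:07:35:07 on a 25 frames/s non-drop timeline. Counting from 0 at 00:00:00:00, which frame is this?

Total seconds to the label: (0 × 3600 + 7 × 60 + 35) = 455.
Frame index = 455 × 25 + 7 = 11382.

frame 11382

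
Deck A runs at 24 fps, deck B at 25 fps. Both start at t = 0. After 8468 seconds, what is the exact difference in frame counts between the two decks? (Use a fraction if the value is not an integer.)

A emits 24 × 8468 = 203232 frames; B emits 25 × 8468 = 211700.
Difference = 8468 frames; B is ahead of A.

8468 frames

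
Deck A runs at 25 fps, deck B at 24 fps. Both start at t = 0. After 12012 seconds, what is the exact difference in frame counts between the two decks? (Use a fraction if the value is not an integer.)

A emits 25 × 12012 = 300300 frames; B emits 24 × 12012 = 288288.
Difference = 12012 frames; B is behind A.

12012 frames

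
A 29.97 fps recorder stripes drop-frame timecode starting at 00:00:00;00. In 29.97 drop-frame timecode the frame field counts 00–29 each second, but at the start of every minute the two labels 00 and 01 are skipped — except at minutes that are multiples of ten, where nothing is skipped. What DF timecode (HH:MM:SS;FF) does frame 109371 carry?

Ten DF minutes hold 17982 frames, so frame 109371 lies in block 6 (frames 107892–125873) with 1479 frames into that block.
The block's first minute is 1800 frames and the rest 1798 each; 1479 frames reaches minute 0, so 6 × 18 + 0 × 2 = 108 labels have been skipped so far.
Adding those back, label number 109371 + 108 = 109479 at 30 labels/s is 3649 s + 9 f = 1 h 0 min 49 s frame 9, i.e. 01:00:49;09.

01:00:49;09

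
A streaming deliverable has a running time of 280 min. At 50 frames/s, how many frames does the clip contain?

280 min = 16800 s.
Frames = 16800 × 50 = 840000.

840000 frames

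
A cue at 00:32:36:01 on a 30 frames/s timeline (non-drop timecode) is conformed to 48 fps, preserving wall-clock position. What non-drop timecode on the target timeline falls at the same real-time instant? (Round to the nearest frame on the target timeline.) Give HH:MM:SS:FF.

Source frame index: (0×3600 + 32×60 + 36) × 30 + 1 = 58681.
Real time: 58681 / (30) = 58681/30 s.
Target frame: (58681/30) × (48) = 469448/5 ≈ 93889.600 → 93890.
At 48 labels/s: frame 93890 → 00:32:36:02.

00:32:36:02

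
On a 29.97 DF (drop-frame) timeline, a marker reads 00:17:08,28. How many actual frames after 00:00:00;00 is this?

Complete 10-minute blocks: 1, each 17982 frames → 17982.
Remaining 7 whole minutes in the current block: 1800 + 6 × 1798 = 12588 frames.
Within the current minute: 8 × 30 + 28 − 2 = 266 (labels ;00/;01 skipped at this minute). Total = 17982 + 12588 + 266 = 30836.

30836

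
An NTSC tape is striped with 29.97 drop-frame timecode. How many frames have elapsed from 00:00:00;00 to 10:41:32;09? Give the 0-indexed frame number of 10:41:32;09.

As if non-drop at 30 labels/s: (10 × 3600 + 41 × 60 + 32) × 30 + 9 = 1154769.
Minute boundaries passed: 641; those not divisible by 10: 641 − 64 = 577; dropped labels = 2 × 577 = 1154.
Actual frame index = 1154769 − 1154 = 1153615.

1153615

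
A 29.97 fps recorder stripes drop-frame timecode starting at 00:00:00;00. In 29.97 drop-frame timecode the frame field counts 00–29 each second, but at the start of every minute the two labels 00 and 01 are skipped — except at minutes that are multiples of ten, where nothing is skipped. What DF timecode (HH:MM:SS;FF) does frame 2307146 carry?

Each 10-minute DF block holds 10 × 60 × 30 − 9 × 2 = 17982 frames. 2307146 ÷ 17982 → 128 full blocks, remainder 5450.
Within the partial block the first minute is 1800 frames and each further minute 1798, so 3 further minute boundaries passed. Total skipped labels = 18 × 128 + 2 × 3 = 2310.
Non-drop label index = 2307146 + 2310 = 2309456; at 30 labels/s that is 21:23:01:26, i.e. DF 21:23:01;26.

21:23:01;26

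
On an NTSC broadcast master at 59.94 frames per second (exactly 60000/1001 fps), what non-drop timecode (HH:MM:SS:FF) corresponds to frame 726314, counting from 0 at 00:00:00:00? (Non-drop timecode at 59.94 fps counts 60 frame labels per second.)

726314 ÷ 60 = 12105 full seconds, remainder 14 frames.
12105 s = 3 h 21 min 45 s.
Timecode: 03:21:45:14.

03:21:45:14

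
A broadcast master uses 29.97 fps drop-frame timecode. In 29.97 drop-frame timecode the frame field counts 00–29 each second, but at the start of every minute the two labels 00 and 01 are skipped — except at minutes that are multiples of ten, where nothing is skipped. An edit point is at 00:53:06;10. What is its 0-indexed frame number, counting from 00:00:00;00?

Complete 10-minute blocks: 5, each 17982 frames → 89910.
Remaining 3 whole minutes in the current block: 1800 + 2 × 1798 = 5396 frames.
Within the current minute: 6 × 30 + 10 − 2 = 188 (labels ;00/;01 skipped at this minute). Total = 89910 + 5396 + 188 = 95494.

95494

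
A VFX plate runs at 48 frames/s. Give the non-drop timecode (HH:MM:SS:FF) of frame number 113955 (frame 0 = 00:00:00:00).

00:39:34:03

113955 ÷ 48 = 2374 full seconds, remainder 3 frames.
2374 s = 0 h 39 min 34 s.
Timecode: 00:39:34:03.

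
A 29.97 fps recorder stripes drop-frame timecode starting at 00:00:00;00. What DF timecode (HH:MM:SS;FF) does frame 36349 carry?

00:20:12;25

Each 10-minute DF block holds 10 × 60 × 30 − 9 × 2 = 17982 frames. 36349 ÷ 17982 → 2 full blocks, remainder 385.
Within the partial block the first minute is 1800 frames and each further minute 1798, so 0 further minute boundaries passed. Total skipped labels = 18 × 2 + 2 × 0 = 36.
Non-drop label index = 36349 + 36 = 36385; at 30 labels/s that is 00:20:12:25, i.e. DF 00:20:12;25.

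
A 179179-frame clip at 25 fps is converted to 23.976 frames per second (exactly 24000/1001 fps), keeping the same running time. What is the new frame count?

171840 frames

Target frames = source frames × (target rate / source rate) = 179179 × (24000/1001)/(25) = 179179 × 960/1001 = 171840.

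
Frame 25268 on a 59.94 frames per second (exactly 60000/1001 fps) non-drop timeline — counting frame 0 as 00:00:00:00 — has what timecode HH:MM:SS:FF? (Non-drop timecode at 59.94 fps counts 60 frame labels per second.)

00:07:01:08

25268 ÷ 60 = 421 full seconds, remainder 8 frames.
421 s = 0 h 7 min 1 s.
Timecode: 00:07:01:08.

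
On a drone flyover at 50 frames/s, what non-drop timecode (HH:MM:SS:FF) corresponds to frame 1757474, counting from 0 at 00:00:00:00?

09:45:49:24

1757474 ÷ 50 = 35149 full seconds, remainder 24 frames.
35149 s = 9 h 45 min 49 s.
Timecode: 09:45:49:24.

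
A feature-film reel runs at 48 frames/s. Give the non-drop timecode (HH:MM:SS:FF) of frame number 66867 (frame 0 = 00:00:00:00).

66867 ÷ 48 = 1393 full seconds, remainder 3 frames.
1393 s = 0 h 23 min 13 s.
Timecode: 00:23:13:03.

00:23:13:03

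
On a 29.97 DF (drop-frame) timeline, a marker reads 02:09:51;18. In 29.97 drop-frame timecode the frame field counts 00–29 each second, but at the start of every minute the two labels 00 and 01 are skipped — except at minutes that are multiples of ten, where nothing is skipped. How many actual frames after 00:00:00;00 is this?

233514

As if non-drop at 30 labels/s: (2 × 3600 + 9 × 60 + 51) × 30 + 18 = 233748.
Minute boundaries passed: 129; those not divisible by 10: 129 − 12 = 117; dropped labels = 2 × 117 = 234.
Actual frame index = 233748 − 234 = 233514.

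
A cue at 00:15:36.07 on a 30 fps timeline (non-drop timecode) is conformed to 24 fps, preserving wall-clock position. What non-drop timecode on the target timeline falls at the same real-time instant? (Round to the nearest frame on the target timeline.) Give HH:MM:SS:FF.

00:15:36:06

Source frame index: (0×3600 + 15×60 + 36) × 30 + 7 = 28087.
Real time: 28087 / (30) = 28087/30 s.
Target frame: (28087/30) × (24) = 112348/5 ≈ 22469.600 → 22470.
At 24 labels/s: frame 22470 → 00:15:36:06.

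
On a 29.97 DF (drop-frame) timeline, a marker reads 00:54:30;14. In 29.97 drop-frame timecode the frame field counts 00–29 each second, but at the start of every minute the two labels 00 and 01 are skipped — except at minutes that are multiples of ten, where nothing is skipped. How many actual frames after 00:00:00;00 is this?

Complete 10-minute blocks: 5, each 17982 frames → 89910.
Remaining 4 whole minutes in the current block: 1800 + 3 × 1798 = 7194 frames.
Within the current minute: 30 × 30 + 14 − 2 = 912 (labels ;00/;01 skipped at this minute). Total = 89910 + 7194 + 912 = 98016.

98016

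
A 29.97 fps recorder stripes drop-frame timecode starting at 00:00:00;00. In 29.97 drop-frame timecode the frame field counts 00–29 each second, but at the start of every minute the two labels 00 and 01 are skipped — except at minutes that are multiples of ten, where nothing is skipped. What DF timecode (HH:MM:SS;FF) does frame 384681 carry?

03:33:55;15

Each 10-minute DF block holds 10 × 60 × 30 − 9 × 2 = 17982 frames. 384681 ÷ 17982 → 21 full blocks, remainder 7059.
Within the partial block the first minute is 1800 frames and each further minute 1798, so 3 further minute boundaries passed. Total skipped labels = 18 × 21 + 2 × 3 = 384.
Non-drop label index = 384681 + 384 = 385065; at 30 labels/s that is 03:33:55:15, i.e. DF 03:33:55;15.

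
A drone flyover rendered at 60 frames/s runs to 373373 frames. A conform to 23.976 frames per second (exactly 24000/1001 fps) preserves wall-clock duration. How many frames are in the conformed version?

Target frames = source frames × (target rate / source rate) = 373373 × (24000/1001)/(60) = 373373 × 400/1001 = 149200.

149200 frames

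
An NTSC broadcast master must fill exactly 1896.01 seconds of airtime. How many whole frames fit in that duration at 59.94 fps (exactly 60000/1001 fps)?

Frames = 1896.01 × 60000/1001 = 113760600/1001 ≈ 113646.9530.
Complete frames: 113646.

113646 frames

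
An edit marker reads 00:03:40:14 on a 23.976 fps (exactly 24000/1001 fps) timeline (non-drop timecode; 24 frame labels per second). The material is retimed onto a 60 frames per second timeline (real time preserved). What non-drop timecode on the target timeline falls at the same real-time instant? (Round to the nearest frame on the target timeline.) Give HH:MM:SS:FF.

Source frame index: (0×3600 + 3×60 + 40) × 24 + 14 = 5294.
Real time: 5294 / (24000/1001) = 2649647/12000 s.
Target frame: (2649647/12000) × (60) = 2649647/200 ≈ 13248.235 → 13248.
At 60 labels/s: frame 13248 → 00:03:40:48.

00:03:40:48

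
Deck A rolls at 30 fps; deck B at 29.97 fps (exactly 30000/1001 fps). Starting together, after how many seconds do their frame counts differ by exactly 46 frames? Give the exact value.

The gap grows by |30000/1001 − 30| = 30/1001 frames per second.
Time for a 46-frame gap: 46 ÷ (30/1001) = 23023/15 s.

23023/15 seconds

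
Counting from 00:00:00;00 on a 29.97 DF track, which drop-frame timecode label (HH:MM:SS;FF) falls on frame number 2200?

00:01:13;12

Ten DF minutes hold 17982 frames, so frame 2200 lies in block 0 (frames 0–17981) with 2200 frames into that block.
The block's first minute is 1800 frames and the rest 1798 each; 2200 frames reaches minute 1, so 0 × 18 + 1 × 2 = 2 labels have been skipped so far.
Adding those back, label number 2200 + 2 = 2202 at 30 labels/s is 73 s + 12 f = 0 h 1 min 13 s frame 12, i.e. 00:01:13;12.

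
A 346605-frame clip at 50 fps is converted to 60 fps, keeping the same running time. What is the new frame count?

Target frames = source frames × (target rate / source rate) = 346605 × (60)/(50) = 346605 × 6/5 = 415926.

415926 frames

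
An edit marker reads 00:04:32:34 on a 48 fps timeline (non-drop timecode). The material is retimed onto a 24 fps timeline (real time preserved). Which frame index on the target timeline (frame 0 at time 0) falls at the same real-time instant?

frame 6545

Source frame index: (0×3600 + 4×60 + 32) × 48 + 34 = 13090.
Real time: 13090 / (48) = 6545/24 s.
Target frame: (6545/24) × (24) = 6545.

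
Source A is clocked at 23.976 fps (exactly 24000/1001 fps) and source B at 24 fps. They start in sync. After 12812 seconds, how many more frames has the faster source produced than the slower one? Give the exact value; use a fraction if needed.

307488/1001 frames

A emits 24000/1001 × 12812 = 307488000/1001 frames; B emits 24 × 12812 = 307488.
Difference = 307488/1001 frames (≈ 307.1808); B is ahead of A.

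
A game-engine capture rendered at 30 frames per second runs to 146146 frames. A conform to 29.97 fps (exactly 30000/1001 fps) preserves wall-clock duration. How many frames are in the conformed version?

146000 frames

Target frames = source frames × (target rate / source rate) = 146146 × (30000/1001)/(30) = 146146 × 1000/1001 = 146000.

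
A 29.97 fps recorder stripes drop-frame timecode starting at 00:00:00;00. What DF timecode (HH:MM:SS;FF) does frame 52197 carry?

Each 10-minute DF block holds 10 × 60 × 30 − 9 × 2 = 17982 frames. 52197 ÷ 17982 → 2 full blocks, remainder 16233.
Within the partial block the first minute is 1800 frames and each further minute 1798, so 9 further minute boundaries passed. Total skipped labels = 18 × 2 + 2 × 9 = 54.
Non-drop label index = 52197 + 54 = 52251; at 30 labels/s that is 00:29:01:21, i.e. DF 00:29:01;21.

00:29:01;21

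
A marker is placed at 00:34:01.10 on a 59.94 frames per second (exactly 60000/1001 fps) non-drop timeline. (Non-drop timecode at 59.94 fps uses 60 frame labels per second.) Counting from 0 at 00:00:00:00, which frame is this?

Total seconds to the label: (0 × 3600 + 34 × 60 + 1) = 2041.
Frame index = 2041 × 60 + 10 = 122470.

122470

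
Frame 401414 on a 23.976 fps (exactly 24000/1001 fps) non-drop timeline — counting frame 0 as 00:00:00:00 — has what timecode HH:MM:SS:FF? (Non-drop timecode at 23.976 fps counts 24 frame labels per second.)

401414 ÷ 24 = 16725 full seconds, remainder 14 frames.
16725 s = 4 h 38 min 45 s.
Timecode: 04:38:45:14.

04:38:45:14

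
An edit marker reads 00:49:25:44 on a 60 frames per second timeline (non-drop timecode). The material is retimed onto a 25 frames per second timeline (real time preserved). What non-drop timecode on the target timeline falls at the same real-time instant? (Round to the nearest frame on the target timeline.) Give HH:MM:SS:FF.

Source frame index: (0×3600 + 49×60 + 25) × 60 + 44 = 177944.
Real time: 177944 / (60) = 44486/15 s.
Target frame: (44486/15) × (25) = 222430/3 ≈ 74143.333 → 74143.
At 25 labels/s: frame 74143 → 00:49:25:18.

00:49:25:18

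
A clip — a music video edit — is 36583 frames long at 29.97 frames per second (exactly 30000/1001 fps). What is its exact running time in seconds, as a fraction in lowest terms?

36619583/30000 seconds

Running time = 36583 ÷ (30000/1001) = 36583 × 1001/30000 = 36619583/30000 s.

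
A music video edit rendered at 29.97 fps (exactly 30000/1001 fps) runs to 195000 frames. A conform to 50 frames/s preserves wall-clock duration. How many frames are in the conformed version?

Target frames = source frames × (target rate / source rate) = 195000 × (50)/(30000/1001) = 195000 × 1001/600 = 325325.

325325 frames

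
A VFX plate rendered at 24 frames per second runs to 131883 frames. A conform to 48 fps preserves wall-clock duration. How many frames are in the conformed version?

Target frames = source frames × (target rate / source rate) = 131883 × (48)/(24) = 131883 × 2 = 263766.

263766 frames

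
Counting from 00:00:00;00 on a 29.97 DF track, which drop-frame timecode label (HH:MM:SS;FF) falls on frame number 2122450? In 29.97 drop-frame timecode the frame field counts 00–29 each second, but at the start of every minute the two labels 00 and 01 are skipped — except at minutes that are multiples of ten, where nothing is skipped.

19:40:19;04

Each 10-minute DF block holds 10 × 60 × 30 − 9 × 2 = 17982 frames. 2122450 ÷ 17982 → 118 full blocks, remainder 574.
Within the partial block the first minute is 1800 frames and each further minute 1798, so 0 further minute boundaries passed. Total skipped labels = 18 × 118 + 2 × 0 = 2124.
Non-drop label index = 2122450 + 2124 = 2124574; at 30 labels/s that is 19:40:19:04, i.e. DF 19:40:19;04.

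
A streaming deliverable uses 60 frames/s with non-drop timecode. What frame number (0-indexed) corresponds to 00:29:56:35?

Total seconds to the label: (0 × 3600 + 29 × 60 + 56) = 1796.
Frame index = 1796 × 60 + 35 = 107795.

107795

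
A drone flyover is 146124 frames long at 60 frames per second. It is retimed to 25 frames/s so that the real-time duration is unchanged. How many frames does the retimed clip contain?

Target frames = source frames × (target rate / source rate) = 146124 × (25)/(60) = 146124 × 5/12 = 60885.

60885 frames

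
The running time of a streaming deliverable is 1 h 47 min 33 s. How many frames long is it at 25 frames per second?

1 h 47 min 33 s = 6453 s.
Frames = 6453 × 25 = 161325.

161325 frames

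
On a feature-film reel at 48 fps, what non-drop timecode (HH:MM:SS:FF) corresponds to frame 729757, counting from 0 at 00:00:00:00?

729757 ÷ 48 = 15203 full seconds, remainder 13 frames.
15203 s = 4 h 13 min 23 s.
Timecode: 04:13:23:13.

04:13:23:13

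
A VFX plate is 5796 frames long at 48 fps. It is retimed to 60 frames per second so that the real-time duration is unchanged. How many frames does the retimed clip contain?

7245 frames

Target frames = source frames × (target rate / source rate) = 5796 × (60)/(48) = 5796 × 5/4 = 7245.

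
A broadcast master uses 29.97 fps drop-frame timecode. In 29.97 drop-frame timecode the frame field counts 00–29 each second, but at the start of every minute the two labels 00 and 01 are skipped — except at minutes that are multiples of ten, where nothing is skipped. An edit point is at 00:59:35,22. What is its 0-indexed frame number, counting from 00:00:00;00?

107164

Complete 10-minute blocks: 5, each 17982 frames → 89910.
Remaining 9 whole minutes in the current block: 1800 + 8 × 1798 = 16184 frames.
Within the current minute: 35 × 30 + 22 − 2 = 1070 (labels ;00/;01 skipped at this minute). Total = 89910 + 16184 + 1070 = 107164.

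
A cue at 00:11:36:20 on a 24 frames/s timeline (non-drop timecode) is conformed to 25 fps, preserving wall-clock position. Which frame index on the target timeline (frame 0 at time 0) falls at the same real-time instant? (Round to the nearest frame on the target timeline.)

Source frame index: (0×3600 + 11×60 + 36) × 24 + 20 = 16724.
Real time: 16724 / (24) = 4181/6 s.
Target frame: (4181/6) × (25) = 104525/6 ≈ 17420.833 → 17421.

frame 17421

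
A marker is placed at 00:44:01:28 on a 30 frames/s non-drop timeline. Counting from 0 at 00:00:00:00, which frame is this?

Total seconds to the label: (0 × 3600 + 44 × 60 + 1) = 2641.
Frame index = 2641 × 30 + 28 = 79258.

frame 79258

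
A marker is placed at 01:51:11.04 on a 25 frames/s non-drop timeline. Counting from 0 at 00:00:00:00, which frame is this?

Total seconds to the label: (1 × 3600 + 51 × 60 + 11) = 6671.
Frame index = 6671 × 25 + 4 = 166779.

166779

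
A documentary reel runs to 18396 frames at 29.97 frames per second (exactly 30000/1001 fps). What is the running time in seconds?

Running time = 18396 / (30000/1001) = 613.8132 s.

613.8132 seconds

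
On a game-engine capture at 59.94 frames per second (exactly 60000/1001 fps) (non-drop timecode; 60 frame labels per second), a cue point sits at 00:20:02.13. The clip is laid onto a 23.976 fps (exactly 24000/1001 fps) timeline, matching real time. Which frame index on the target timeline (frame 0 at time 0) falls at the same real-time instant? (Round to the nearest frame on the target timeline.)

frame 28853

Source frame index: (0×3600 + 20×60 + 2) × 60 + 13 = 72133.
Real time: 72133 / (60000/1001) = 72205133/60000 s.
Target frame: (72205133/60000) × (24000/1001) = 144266/5 ≈ 28853.200 → 28853.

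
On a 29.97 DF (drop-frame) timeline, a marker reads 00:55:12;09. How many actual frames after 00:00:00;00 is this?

Complete 10-minute blocks: 5, each 17982 frames → 89910.
Remaining 5 whole minutes in the current block: 1800 + 4 × 1798 = 8992 frames.
Within the current minute: 12 × 30 + 9 − 2 = 367 (labels ;00/;01 skipped at this minute). Total = 89910 + 8992 + 367 = 99269.

99269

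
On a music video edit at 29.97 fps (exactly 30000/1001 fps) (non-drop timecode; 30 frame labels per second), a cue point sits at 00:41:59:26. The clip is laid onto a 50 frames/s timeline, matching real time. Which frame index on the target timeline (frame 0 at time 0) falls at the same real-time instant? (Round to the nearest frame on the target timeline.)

frame 126119

Source frame index: (0×3600 + 41×60 + 59) × 30 + 26 = 75596.
Real time: 75596 / (30000/1001) = 18917899/7500 s.
Target frame: (18917899/7500) × (50) = 18917899/150 ≈ 126119.327 → 126119.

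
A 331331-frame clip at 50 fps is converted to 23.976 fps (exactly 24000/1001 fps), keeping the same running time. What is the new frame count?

158880 frames

Target frames = source frames × (target rate / source rate) = 331331 × (24000/1001)/(50) = 331331 × 480/1001 = 158880.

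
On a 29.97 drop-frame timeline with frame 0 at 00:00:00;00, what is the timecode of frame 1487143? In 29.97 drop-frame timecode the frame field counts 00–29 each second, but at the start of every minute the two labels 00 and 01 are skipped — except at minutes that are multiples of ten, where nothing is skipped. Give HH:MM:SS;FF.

13:47:01;03

Ten DF minutes hold 17982 frames, so frame 1487143 lies in block 82 (frames 1474524–1492505) with 12619 frames into that block.
The block's first minute is 1800 frames and the rest 1798 each; 12619 frames reaches minute 7, so 82 × 18 + 7 × 2 = 1490 labels have been skipped so far.
Adding those back, label number 1487143 + 1490 = 1488633 at 30 labels/s is 49621 s + 3 f = 13 h 47 min 1 s frame 3, i.e. 13:47:01;03.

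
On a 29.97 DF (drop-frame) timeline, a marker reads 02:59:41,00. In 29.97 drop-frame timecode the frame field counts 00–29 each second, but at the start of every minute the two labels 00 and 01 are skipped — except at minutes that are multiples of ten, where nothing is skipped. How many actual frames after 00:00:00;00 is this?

Complete 10-minute blocks: 17, each 17982 frames → 305694.
Remaining 9 whole minutes in the current block: 1800 + 8 × 1798 = 16184 frames.
Within the current minute: 41 × 30 + 0 − 2 = 1228 (labels ;00/;01 skipped at this minute). Total = 305694 + 16184 + 1228 = 323106.

323106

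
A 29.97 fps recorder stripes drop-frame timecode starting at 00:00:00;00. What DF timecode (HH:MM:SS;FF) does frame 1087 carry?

Each 10-minute DF block holds 10 × 60 × 30 − 9 × 2 = 17982 frames. 1087 ÷ 17982 → 0 full blocks, remainder 1087.
Within the partial block the first minute is 1800 frames and each further minute 1798, so 0 further minute boundaries passed. Total skipped labels = 18 × 0 + 2 × 0 = 0.
Non-drop label index = 1087 + 0 = 1087; at 30 labels/s that is 00:00:36:07, i.e. DF 00:00:36;07.

00:00:36;07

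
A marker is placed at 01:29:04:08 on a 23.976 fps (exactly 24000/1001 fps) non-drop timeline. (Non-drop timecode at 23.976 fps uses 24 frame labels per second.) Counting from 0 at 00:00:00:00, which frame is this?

Total seconds to the label: (1 × 3600 + 29 × 60 + 4) = 5344.
Frame index = 5344 × 24 + 8 = 128264.

128264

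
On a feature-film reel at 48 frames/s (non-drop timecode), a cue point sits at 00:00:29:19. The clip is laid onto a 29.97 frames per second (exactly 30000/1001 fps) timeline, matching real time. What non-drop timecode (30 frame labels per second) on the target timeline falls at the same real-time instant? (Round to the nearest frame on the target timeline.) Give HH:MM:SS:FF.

00:00:29:11

Source frame index: (0×3600 + 0×60 + 29) × 48 + 19 = 1411.
Real time: 1411 / (48) = 1411/48 s.
Target frame: (1411/48) × (30000/1001) = 881875/1001 ≈ 880.994 → 881.
At 30 labels/s: frame 881 → 00:00:29:11.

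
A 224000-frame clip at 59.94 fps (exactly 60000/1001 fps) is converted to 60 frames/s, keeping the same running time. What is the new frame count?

Target frames = source frames × (target rate / source rate) = 224000 × (60)/(60000/1001) = 224000 × 1001/1000 = 224224.

224224 frames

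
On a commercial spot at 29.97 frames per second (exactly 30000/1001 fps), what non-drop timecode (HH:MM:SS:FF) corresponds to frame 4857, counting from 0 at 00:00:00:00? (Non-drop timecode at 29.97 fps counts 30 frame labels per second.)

00:02:41:27

4857 ÷ 30 = 161 full seconds, remainder 27 frames.
161 s = 0 h 2 min 41 s.
Timecode: 00:02:41:27.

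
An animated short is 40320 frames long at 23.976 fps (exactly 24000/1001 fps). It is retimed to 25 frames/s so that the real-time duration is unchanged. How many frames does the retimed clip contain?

Target frames = source frames × (target rate / source rate) = 40320 × (25)/(24000/1001) = 40320 × 1001/960 = 42042.

42042 frames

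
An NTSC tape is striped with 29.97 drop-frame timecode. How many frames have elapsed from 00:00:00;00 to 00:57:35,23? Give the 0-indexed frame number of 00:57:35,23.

103569

As if non-drop at 30 labels/s: (0 × 3600 + 57 × 60 + 35) × 30 + 23 = 103673.
Minute boundaries passed: 57; those not divisible by 10: 57 − 5 = 52; dropped labels = 2 × 52 = 104.
Actual frame index = 103673 − 104 = 103569.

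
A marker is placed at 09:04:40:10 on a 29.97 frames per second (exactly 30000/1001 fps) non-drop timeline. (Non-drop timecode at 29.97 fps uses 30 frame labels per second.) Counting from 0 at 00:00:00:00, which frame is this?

frame 980410

Total seconds to the label: (9 × 3600 + 4 × 60 + 40) = 32680.
Frame index = 32680 × 30 + 10 = 980410.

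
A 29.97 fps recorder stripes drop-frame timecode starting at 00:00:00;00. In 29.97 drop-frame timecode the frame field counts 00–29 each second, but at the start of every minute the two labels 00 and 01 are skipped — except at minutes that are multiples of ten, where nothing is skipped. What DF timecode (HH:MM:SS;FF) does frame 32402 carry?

00:18:01;06

Each 10-minute DF block holds 10 × 60 × 30 − 9 × 2 = 17982 frames. 32402 ÷ 17982 → 1 full block, remainder 14420.
Within the partial block the first minute is 1800 frames and each further minute 1798, so 8 further minute boundaries passed. Total skipped labels = 18 × 1 + 2 × 8 = 34.
Non-drop label index = 32402 + 34 = 32436; at 30 labels/s that is 00:18:01:06, i.e. DF 00:18:01;06.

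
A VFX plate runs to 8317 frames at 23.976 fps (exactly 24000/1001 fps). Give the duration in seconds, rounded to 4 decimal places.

Running time = 8317 × 1001/24000 = 8325317/24000 s ≈ 346.8882 s.

346.8882 seconds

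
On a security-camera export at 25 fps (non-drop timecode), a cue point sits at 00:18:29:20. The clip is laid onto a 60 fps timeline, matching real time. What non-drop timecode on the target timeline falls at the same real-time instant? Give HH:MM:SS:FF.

Source frame index: (0×3600 + 18×60 + 29) × 25 + 20 = 27745.
Real time: 27745 / (25) = 5549/5 s.
Target frame: (5549/5) × (60) = 66588.
At 60 labels/s: frame 66588 → 00:18:29:48.

00:18:29:48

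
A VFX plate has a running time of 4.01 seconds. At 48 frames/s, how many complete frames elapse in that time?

192 frames

Frames = 4.01 × 48 = 4812/25 ≈ 192.4800.
Complete frames: 192.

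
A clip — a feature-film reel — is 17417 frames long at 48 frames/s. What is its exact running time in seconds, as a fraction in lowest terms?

Running time = 17417 ÷ (48) = 17417 × 1/48 = 17417/48 s.

17417/48 seconds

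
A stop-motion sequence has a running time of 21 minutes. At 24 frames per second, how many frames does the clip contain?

21 min = 1260 s.
Frames = 1260 × 24 = 30240.

30240 frames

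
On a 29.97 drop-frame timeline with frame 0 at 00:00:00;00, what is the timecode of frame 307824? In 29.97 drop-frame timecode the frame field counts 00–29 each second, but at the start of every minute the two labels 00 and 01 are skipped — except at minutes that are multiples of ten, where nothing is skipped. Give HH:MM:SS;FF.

02:51:11;02

Each 10-minute DF block holds 10 × 60 × 30 − 9 × 2 = 17982 frames. 307824 ÷ 17982 → 17 full blocks, remainder 2130.
Within the partial block the first minute is 1800 frames and each further minute 1798, so 1 further minute boundary passed. Total skipped labels = 18 × 17 + 2 × 1 = 308.
Non-drop label index = 307824 + 308 = 308132; at 30 labels/s that is 02:51:11:02, i.e. DF 02:51:11;02.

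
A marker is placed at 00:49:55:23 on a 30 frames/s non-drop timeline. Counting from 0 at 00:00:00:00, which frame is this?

89873

Total seconds to the label: (0 × 3600 + 49 × 60 + 55) = 2995.
Frame index = 2995 × 30 + 23 = 89873.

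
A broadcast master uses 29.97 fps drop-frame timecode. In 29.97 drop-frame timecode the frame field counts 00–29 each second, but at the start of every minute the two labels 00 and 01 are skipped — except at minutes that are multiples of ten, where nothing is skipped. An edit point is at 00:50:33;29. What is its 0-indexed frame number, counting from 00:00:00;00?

90929

Complete 10-minute blocks: 5, each 17982 frames → 89910.
Remaining 0 whole minutes in the current block: 0 frames.
Within the current minute: 33 × 30 + 29 = 1019. Total = 89910 + 0 + 1019 = 90929.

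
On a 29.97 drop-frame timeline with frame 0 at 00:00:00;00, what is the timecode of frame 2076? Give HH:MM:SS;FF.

Ten DF minutes hold 17982 frames, so frame 2076 lies in block 0 (frames 0–17981) with 2076 frames into that block.
The block's first minute is 1800 frames and the rest 1798 each; 2076 frames reaches minute 1, so 0 × 18 + 1 × 2 = 2 labels have been skipped so far.
Adding those back, label number 2076 + 2 = 2078 at 30 labels/s is 69 s + 8 f = 0 h 1 min 9 s frame 8, i.e. 00:01:09;08.

00:01:09;08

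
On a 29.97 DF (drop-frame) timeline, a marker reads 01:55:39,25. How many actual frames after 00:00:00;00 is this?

207987

Complete 10-minute blocks: 11, each 17982 frames → 197802.
Remaining 5 whole minutes in the current block: 1800 + 4 × 1798 = 8992 frames.
Within the current minute: 39 × 30 + 25 − 2 = 1193 (labels ;00/;01 skipped at this minute). Total = 197802 + 8992 + 1193 = 207987.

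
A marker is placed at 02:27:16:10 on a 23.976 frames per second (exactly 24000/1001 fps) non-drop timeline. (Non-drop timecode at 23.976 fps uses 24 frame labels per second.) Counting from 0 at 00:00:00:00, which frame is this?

Total seconds to the label: (2 × 3600 + 27 × 60 + 16) = 8836.
Frame index = 8836 × 24 + 10 = 212074.

212074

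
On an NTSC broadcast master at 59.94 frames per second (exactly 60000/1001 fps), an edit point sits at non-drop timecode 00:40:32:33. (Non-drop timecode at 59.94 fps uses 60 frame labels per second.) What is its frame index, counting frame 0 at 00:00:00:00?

Total seconds to the label: (0 × 3600 + 40 × 60 + 32) = 2432.
Frame index = 2432 × 60 + 33 = 145953.

145953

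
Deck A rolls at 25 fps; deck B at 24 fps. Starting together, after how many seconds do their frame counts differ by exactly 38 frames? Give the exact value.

38 seconds

The gap grows by |24 − 25| = 1 frame per second.
Time for a 38-frame gap: 38 ÷ (1) = 38 s.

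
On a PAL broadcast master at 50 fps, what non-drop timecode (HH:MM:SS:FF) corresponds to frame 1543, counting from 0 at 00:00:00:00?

1543 ÷ 50 = 30 full seconds, remainder 43 frames.
30 s = 0 h 0 min 30 s.
Timecode: 00:00:30:43.

00:00:30:43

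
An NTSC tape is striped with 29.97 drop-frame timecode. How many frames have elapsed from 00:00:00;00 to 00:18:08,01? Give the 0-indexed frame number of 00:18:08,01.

32607

Complete 10-minute blocks: 1, each 17982 frames → 17982.
Remaining 8 whole minutes in the current block: 1800 + 7 × 1798 = 14386 frames.
Within the current minute: 8 × 30 + 1 − 2 = 239 (labels ;00/;01 skipped at this minute). Total = 17982 + 14386 + 239 = 32607.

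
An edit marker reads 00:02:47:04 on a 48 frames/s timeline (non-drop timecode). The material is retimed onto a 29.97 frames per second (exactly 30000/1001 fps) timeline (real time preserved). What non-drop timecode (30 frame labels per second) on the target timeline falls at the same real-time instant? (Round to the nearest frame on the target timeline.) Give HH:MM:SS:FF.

Source frame index: (0×3600 + 2×60 + 47) × 48 + 4 = 8020.
Real time: 8020 / (48) = 2005/12 s.
Target frame: (2005/12) × (30000/1001) = 5012500/1001 ≈ 5007.493 → 5007.
At 30 labels/s: frame 5007 → 00:02:46:27.

00:02:46:27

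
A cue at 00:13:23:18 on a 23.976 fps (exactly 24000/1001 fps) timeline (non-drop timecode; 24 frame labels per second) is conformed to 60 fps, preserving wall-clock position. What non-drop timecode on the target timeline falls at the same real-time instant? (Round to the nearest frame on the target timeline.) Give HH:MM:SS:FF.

Source frame index: (0×3600 + 13×60 + 23) × 24 + 18 = 19290.
Real time: 19290 / (24000/1001) = 643643/800 s.
Target frame: (643643/800) × (60) = 1930929/40 ≈ 48273.225 → 48273.
At 60 labels/s: frame 48273 → 00:13:24:33.

00:13:24:33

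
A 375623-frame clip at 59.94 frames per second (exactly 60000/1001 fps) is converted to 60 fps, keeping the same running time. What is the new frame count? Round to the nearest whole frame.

375999 frames

Frames at target rate = 375623 × (60) / (60000/1001) = 375998623/1000 ≈ 375998.623.
Nearest whole frame: 375999.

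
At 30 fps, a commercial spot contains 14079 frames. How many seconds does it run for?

469.3 seconds

Running time = 14079 / (30) = 469.3 s.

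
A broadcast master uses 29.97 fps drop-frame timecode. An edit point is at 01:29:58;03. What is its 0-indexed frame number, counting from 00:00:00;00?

Complete 10-minute blocks: 8, each 17982 frames → 143856.
Remaining 9 whole minutes in the current block: 1800 + 8 × 1798 = 16184 frames.
Within the current minute: 58 × 30 + 3 − 2 = 1741 (labels ;00/;01 skipped at this minute). Total = 143856 + 16184 + 1741 = 161781.

161781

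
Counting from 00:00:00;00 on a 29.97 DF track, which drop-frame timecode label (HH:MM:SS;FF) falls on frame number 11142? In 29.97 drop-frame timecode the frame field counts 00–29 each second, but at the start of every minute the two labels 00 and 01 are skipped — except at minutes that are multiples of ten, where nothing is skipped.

00:06:11;24

Each 10-minute DF block holds 10 × 60 × 30 − 9 × 2 = 17982 frames. 11142 ÷ 17982 → 0 full blocks, remainder 11142.
Within the partial block the first minute is 1800 frames and each further minute 1798, so 6 further minute boundaries passed. Total skipped labels = 18 × 0 + 2 × 6 = 12.
Non-drop label index = 11142 + 12 = 11154; at 30 labels/s that is 00:06:11:24, i.e. DF 00:06:11;24.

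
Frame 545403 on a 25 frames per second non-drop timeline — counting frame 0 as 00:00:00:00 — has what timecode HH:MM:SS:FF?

06:03:36:03

545403 ÷ 25 = 21816 full seconds, remainder 3 frames.
21816 s = 6 h 3 min 36 s.
Timecode: 06:03:36:03.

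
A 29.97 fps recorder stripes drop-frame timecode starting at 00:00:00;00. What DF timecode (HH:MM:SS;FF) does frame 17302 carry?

Ten DF minutes hold 17982 frames, so frame 17302 lies in block 0 (frames 0–17981) with 17302 frames into that block.
The block's first minute is 1800 frames and the rest 1798 each; 17302 frames reaches minute 9, so 0 × 18 + 9 × 2 = 18 labels have been skipped so far.
Adding those back, label number 17302 + 18 = 17320 at 30 labels/s is 577 s + 10 f = 0 h 9 min 37 s frame 10, i.e. 00:09:37;10.

00:09:37;10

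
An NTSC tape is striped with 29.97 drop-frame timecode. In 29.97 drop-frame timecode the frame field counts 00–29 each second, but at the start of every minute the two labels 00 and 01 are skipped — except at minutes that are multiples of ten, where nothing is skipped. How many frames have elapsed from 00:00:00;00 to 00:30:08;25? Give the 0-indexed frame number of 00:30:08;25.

As if non-drop at 30 labels/s: (0 × 3600 + 30 × 60 + 8) × 30 + 25 = 54265.
Minute boundaries passed: 30; those not divisible by 10: 30 − 3 = 27; dropped labels = 2 × 27 = 54.
Actual frame index = 54265 − 54 = 54211.

54211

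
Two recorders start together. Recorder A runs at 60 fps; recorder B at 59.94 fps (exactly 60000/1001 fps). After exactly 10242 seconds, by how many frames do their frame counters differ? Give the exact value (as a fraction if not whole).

A emits 60 × 10242 = 614520 frames; B emits 60000/1001 × 10242 = 614520000/1001.
Difference = 614520/1001 frames (≈ 613.9061); B is behind A.

614520/1001 frames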